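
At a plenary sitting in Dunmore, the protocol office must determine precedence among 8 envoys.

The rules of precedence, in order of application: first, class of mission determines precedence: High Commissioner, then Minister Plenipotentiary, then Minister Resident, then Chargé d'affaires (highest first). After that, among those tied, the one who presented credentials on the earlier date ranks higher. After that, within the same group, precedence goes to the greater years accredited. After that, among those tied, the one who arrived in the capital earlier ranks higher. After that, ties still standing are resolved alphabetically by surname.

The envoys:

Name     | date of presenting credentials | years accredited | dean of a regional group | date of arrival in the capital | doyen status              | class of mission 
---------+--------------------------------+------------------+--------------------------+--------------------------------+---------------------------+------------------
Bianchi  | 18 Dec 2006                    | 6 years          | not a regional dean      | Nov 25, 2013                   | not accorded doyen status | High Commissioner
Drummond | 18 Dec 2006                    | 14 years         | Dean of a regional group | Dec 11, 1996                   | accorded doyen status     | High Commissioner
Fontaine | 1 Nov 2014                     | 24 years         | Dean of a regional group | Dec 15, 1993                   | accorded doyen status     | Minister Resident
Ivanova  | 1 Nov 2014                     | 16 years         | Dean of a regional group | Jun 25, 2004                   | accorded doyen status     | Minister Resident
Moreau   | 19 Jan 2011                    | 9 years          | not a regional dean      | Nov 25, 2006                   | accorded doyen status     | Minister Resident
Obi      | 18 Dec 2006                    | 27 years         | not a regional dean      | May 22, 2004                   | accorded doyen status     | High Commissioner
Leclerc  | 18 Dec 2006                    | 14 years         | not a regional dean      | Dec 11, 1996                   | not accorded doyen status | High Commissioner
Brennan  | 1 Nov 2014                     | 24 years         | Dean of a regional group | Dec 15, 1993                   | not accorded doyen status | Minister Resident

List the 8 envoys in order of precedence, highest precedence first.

Obi, Drummond, Leclerc, Bianchi, Moreau, Brennan, Fontaine, Ivanova

By class of mission: Obi, Drummond, Leclerc and Bianchi (High Commissioner); then Moreau, Brennan, Fontaine and Ivanova (Minister Resident).
Obi, Drummond, Leclerc and Bianchi all have date of presenting credentials 18 Dec 2006, so the next rule applies.
Among Obi, Drummond, Leclerc and Bianchi, by years accredited (higher first): Obi (27 years) before Drummond and Leclerc (14 years) before Bianchi (6 years).
Drummond and Leclerc both have date of arrival in the capital Dec 11, 1996, so the next rule applies.
Among Drummond and Leclerc, alphabetically by surname: Drummond before Leclerc.
Among Moreau, Brennan, Fontaine and Ivanova, by date of presenting credentials (earlier first): Moreau (19 Jan 2011) before Brennan, Fontaine and Ivanova (1 Nov 2014).
Among Brennan, Fontaine and Ivanova, by years accredited (higher first): Brennan and Fontaine (24 years) before Ivanova (16 years).
Brennan and Fontaine both have date of arrival in the capital Dec 15, 1993, so the next rule applies.
Among Brennan and Fontaine, alphabetically by surname: Brennan before Fontaine.
Full order: Obi, Drummond, Leclerc, Bianchi, Moreau, Brennan, Fontaine, Ivanova.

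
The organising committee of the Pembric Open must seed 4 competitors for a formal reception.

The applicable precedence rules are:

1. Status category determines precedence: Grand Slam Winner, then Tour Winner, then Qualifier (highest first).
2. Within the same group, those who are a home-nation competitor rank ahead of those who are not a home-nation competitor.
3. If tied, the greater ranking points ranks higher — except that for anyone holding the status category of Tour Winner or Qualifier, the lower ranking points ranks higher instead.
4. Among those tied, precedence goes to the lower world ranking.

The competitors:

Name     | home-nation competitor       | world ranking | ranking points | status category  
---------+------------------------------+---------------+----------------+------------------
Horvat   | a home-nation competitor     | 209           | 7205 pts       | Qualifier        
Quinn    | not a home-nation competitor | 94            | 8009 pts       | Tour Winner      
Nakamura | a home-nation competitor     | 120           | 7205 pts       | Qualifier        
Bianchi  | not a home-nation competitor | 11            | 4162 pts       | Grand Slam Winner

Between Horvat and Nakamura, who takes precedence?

Nakamura

By status category: Bianchi (Grand Slam Winner); then Quinn (Tour Winner); then Nakamura and Horvat (Qualifier).
Nakamura and Horvat are each a home-nation competitor, so the next rule applies.
Nakamura and Horvat both have ranking points 7205 pts, so the next rule applies.
Among Nakamura and Horvat, by world ranking (lower first): Nakamura (120) before Horvat (209).
So Nakamura takes precedence.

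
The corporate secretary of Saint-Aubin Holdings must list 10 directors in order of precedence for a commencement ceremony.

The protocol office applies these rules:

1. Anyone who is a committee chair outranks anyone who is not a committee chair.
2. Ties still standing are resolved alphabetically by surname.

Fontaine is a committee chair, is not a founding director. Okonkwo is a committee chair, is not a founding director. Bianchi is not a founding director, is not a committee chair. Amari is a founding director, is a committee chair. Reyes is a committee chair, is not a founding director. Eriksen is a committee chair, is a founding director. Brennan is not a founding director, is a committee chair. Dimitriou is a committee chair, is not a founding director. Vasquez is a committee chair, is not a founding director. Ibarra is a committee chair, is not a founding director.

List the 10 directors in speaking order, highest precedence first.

Amari, Brennan, Dimitriou, Eriksen, Fontaine, Ibarra, Okonkwo, Reyes, Vasquez, Bianchi

By the first rule: Amari, Brennan, Dimitriou, Eriksen, Fontaine, Ibarra, Okonkwo, Reyes and Vasquez (each a committee chair); then Bianchi (not a committee chair).
Among Amari, Brennan, Dimitriou, Eriksen, Fontaine, Ibarra, Okonkwo, Reyes and Vasquez, alphabetically by surname: Amari before Brennan before Dimitriou before Eriksen before Fontaine before Ibarra before Okonkwo before Reyes before Vasquez.
Full order: Amari, Brennan, Dimitriou, Eriksen, Fontaine, Ibarra, Okonkwo, Reyes, Vasquez, Bianchi.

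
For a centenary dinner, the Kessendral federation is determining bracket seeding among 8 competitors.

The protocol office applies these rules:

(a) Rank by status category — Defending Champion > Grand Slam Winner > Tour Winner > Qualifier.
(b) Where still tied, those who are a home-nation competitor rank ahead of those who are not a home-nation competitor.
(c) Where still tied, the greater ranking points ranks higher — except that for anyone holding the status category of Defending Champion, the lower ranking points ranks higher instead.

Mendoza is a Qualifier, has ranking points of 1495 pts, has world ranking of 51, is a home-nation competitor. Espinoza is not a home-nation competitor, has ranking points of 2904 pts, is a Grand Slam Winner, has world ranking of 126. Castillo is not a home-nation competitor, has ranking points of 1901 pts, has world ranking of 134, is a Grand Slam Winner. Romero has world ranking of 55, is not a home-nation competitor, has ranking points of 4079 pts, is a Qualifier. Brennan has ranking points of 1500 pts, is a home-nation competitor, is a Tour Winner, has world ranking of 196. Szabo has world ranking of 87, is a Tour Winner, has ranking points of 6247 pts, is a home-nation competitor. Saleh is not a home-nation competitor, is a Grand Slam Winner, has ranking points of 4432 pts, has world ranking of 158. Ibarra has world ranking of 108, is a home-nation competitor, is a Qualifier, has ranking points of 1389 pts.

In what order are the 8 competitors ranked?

By status category: Saleh, Espinoza and Castillo (Grand Slam Winner); then Szabo and Brennan (Tour Winner); then Mendoza, Ibarra and Romero (Qualifier).
Saleh, Espinoza and Castillo are each not a home-nation competitor, so the next rule applies.
Among Saleh, Espinoza and Castillo, by ranking points (higher first): Saleh (4432 pts) before Espinoza (2904 pts) before Castillo (1901 pts).
Szabo and Brennan are each a home-nation competitor, so the next rule applies.
Among Szabo and Brennan, by ranking points (higher first): Szabo (6247 pts) before Brennan (1500 pts).
Among Mendoza, Ibarra and Romero, a home-nation competitor before not a home-nation competitor: Mendoza and Ibarra (a home-nation competitor) before Romero (not a home-nation competitor).
Among Mendoza and Ibarra, by ranking points (higher first): Mendoza (1495 pts) before Ibarra (1389 pts).
Full order: Saleh, Espinoza, Castillo, Szabo, Brennan, Mendoza, Ibarra, Romero.

Saleh, Espinoza, Castillo, Szabo, Brennan, Mendoza, Ibarra, Romero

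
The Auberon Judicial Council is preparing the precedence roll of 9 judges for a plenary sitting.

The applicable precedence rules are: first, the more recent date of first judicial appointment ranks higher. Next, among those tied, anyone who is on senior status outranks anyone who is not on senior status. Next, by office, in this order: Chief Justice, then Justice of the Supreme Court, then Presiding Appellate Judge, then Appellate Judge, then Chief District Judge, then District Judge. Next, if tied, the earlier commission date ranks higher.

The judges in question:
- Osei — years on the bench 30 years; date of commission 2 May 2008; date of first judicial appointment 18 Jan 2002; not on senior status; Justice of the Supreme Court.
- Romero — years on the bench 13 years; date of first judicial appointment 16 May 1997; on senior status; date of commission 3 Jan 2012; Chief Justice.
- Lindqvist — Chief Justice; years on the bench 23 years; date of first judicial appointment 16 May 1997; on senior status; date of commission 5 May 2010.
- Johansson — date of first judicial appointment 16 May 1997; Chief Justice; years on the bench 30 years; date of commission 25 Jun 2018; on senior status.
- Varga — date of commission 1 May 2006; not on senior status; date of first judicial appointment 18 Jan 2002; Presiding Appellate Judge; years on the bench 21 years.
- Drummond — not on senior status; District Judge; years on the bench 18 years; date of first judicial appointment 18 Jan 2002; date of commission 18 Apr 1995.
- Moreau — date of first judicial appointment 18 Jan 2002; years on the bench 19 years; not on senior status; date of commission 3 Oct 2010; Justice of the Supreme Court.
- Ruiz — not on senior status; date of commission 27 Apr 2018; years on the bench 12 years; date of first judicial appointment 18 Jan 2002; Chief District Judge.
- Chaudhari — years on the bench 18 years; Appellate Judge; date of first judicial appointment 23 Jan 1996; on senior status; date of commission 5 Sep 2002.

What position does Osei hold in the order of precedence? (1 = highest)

1

By date of first judicial appointment (later first): Osei, Moreau, Varga, Ruiz and Drummond (each 18 Jan 2002); then Lindqvist, Romero and Johansson (each 16 May 1997); then Chaudhari (23 Jan 1996).
Osei, Moreau, Varga, Ruiz and Drummond are each not on senior status, so the next rule applies.
Among Osei, Moreau, Varga, Ruiz and Drummond, by office: Osei and Moreau (Justice of the Supreme Court) before Varga (Presiding Appellate Judge) before Ruiz (Chief District Judge) before Drummond (District Judge).
Among Osei and Moreau, by date of commission (earlier first): Osei (2 May 2008) before Moreau (3 Oct 2010).
Lindqvist, Romero and Johansson are each on senior status, so the next rule applies.
Lindqvist, Romero and Johansson are each Chief Justice, so the next rule applies.
Among Lindqvist, Romero and Johansson, by date of commission (earlier first): Lindqvist (5 May 2010) before Romero (3 Jan 2012) before Johansson (25 Jun 2018).
Order: Osei, Moreau, Varga, Ruiz, Drummond, Lindqvist, Romero, Johansson, Chaudhari. So position 1.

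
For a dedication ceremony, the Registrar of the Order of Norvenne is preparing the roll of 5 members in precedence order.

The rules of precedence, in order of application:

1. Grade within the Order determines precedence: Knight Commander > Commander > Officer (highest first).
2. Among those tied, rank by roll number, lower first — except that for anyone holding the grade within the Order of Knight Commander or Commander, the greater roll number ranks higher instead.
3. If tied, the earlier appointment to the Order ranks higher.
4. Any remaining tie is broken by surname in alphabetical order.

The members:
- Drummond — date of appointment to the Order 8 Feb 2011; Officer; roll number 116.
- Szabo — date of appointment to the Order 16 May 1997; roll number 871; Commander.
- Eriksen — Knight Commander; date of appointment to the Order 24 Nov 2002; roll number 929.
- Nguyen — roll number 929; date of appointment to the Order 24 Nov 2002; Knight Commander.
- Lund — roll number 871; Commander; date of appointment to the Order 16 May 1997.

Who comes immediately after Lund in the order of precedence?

Szabo

By grade within the Order: Eriksen and Nguyen (Knight Commander); then Lund and Szabo (Commander); then Drummond (Officer).
Eriksen and Nguyen both have roll number 929, so the next rule applies.
Eriksen and Nguyen both have date of appointment to the Order 24 Nov 2002, so the next rule applies.
Among Eriksen and Nguyen, alphabetically by surname: Eriksen before Nguyen.
Lund and Szabo both have roll number 871, so the next rule applies.
Lund and Szabo both have date of appointment to the Order 16 May 1997, so the next rule applies.
Among Lund and Szabo, alphabetically by surname: Lund before Szabo.
Order: Eriksen, Nguyen, Lund, Szabo, Drummond.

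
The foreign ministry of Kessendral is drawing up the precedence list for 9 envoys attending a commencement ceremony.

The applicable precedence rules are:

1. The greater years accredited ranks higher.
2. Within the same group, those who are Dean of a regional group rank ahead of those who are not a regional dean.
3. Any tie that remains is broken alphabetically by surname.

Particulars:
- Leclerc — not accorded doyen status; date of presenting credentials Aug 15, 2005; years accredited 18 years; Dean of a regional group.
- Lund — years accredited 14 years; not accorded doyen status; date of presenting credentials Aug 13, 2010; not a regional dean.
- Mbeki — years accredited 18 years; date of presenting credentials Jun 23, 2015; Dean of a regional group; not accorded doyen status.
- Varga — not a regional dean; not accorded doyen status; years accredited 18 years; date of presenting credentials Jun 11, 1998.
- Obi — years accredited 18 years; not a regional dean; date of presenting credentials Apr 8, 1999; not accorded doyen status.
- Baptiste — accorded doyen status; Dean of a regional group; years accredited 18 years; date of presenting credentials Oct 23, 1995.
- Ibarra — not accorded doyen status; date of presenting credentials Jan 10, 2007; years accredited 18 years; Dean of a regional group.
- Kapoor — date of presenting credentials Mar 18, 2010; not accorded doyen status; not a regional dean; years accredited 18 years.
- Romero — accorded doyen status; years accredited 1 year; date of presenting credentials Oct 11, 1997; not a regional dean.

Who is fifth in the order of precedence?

By years accredited (higher first): Baptiste, Ibarra, Leclerc, Mbeki, Kapoor, Obi and Varga (each 18 years); then Lund (14 years); then Romero (1 year).
Among Baptiste, Ibarra, Leclerc, Mbeki, Kapoor, Obi and Varga, Dean of a regional group before not a regional dean: Baptiste, Ibarra, Leclerc and Mbeki (Dean of a regional group) before Kapoor, Obi and Varga (not a regional dean).
Among Baptiste, Ibarra, Leclerc and Mbeki, alphabetically by surname: Baptiste before Ibarra before Leclerc before Mbeki.
Among Kapoor, Obi and Varga, alphabetically by surname: Kapoor before Obi before Varga.
Order: Baptiste, Ibarra, Leclerc, Mbeki, Kapoor, Obi, Varga, Lund, Romero.

Kapoor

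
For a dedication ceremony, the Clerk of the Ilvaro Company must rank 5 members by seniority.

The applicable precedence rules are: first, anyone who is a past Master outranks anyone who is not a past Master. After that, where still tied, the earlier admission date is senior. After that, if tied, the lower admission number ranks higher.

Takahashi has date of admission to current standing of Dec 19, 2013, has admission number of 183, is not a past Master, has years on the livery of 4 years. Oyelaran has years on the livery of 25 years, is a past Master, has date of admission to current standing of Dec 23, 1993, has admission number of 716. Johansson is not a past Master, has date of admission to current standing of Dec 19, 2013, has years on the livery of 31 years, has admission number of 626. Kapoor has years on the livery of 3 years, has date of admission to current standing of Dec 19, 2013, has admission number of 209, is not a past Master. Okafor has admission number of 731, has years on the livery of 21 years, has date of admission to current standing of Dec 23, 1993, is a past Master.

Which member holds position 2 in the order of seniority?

Okafor

By the first rule: Oyelaran and Okafor (both a past Master); then Takahashi, Kapoor and Johansson (each not a past Master).
Oyelaran and Okafor both have date of admission to current standing Dec 23, 1993, so the next rule applies.
Among Oyelaran and Okafor, by admission number (lower first): Oyelaran (716) before Okafor (731).
Takahashi, Kapoor and Johansson all have date of admission to current standing Dec 19, 2013, so the next rule applies.
Among Takahashi, Kapoor and Johansson, by admission number (lower first): Takahashi (183) before Kapoor (209) before Johansson (626).
Order: Oyelaran, Okafor, Takahashi, Kapoor, Johansson.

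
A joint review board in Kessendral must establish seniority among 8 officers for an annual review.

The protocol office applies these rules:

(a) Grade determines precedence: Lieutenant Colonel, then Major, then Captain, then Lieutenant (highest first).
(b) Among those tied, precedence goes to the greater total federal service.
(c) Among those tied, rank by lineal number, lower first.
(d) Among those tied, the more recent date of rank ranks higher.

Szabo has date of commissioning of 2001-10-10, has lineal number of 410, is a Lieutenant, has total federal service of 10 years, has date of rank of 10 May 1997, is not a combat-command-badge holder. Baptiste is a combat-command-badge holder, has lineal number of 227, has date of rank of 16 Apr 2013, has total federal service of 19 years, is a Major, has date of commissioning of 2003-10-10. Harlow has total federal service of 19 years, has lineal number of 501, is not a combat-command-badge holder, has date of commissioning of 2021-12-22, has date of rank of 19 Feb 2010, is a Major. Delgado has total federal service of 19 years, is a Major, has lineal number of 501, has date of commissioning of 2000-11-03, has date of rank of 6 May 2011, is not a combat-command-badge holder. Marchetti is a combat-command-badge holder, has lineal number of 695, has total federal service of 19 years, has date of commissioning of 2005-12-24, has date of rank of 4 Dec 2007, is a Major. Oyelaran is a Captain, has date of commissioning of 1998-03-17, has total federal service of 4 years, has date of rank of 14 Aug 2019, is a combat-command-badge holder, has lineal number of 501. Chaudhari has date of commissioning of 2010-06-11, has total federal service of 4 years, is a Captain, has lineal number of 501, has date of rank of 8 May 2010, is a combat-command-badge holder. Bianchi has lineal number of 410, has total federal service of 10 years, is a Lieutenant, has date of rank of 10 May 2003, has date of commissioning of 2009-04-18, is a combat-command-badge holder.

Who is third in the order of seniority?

By grade: Baptiste, Delgado, Harlow and Marchetti (Major); then Oyelaran and Chaudhari (Captain); then Bianchi and Szabo (Lieutenant).
Baptiste, Delgado, Harlow and Marchetti all have total federal service 19 years, so the next rule applies.
Among Baptiste, Delgado, Harlow and Marchetti, by lineal number (lower first): Baptiste (227) before Delgado and Harlow (501) before Marchetti (695).
Among Delgado and Harlow, by date of rank (later first): Delgado (6 May 2011) before Harlow (19 Feb 2010).
Oyelaran and Chaudhari both have total federal service 4 years, so the next rule applies.
Oyelaran and Chaudhari both have lineal number 501, so the next rule applies.
Among Oyelaran and Chaudhari, by date of rank (later first): Oyelaran (14 Aug 2019) before Chaudhari (8 May 2010).
Bianchi and Szabo both have total federal service 10 years, so the next rule applies.
Bianchi and Szabo both have lineal number 410, so the next rule applies.
Among Bianchi and Szabo, by date of rank (later first): Bianchi (10 May 2003) before Szabo (10 May 1997).
Order: Baptiste, Delgado, Harlow, Marchetti, Oyelaran, Chaudhari, Bianchi, Szabo.

Harlow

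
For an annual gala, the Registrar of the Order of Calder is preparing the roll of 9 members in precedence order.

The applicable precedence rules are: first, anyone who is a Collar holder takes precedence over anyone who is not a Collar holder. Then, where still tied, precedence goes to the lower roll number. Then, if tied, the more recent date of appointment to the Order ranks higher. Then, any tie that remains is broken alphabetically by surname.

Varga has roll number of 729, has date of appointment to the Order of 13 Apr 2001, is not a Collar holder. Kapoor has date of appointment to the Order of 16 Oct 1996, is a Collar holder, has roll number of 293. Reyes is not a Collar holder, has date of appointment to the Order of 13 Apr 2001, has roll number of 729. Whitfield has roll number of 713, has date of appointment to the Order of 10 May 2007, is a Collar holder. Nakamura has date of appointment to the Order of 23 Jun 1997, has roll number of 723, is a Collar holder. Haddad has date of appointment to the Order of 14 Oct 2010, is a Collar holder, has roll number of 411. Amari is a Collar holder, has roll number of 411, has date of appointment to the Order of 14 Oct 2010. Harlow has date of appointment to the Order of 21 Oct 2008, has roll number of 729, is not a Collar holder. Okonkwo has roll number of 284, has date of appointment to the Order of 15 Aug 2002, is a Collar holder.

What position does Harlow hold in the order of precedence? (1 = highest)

7

By the first rule: Okonkwo, Kapoor, Amari, Haddad, Whitfield and Nakamura (each a Collar holder); then Harlow, Reyes and Varga (each not a Collar holder).
Among Okonkwo, Kapoor, Amari, Haddad, Whitfield and Nakamura, by roll number (lower first): Okonkwo (284) before Kapoor (293) before Amari and Haddad (411) before Whitfield (713) before Nakamura (723).
Amari and Haddad both have date of appointment to the Order 14 Oct 2010, so the next rule applies.
Among Amari and Haddad, alphabetically by surname: Amari before Haddad.
Harlow, Reyes and Varga all have roll number 729, so the next rule applies.
Among Harlow, Reyes and Varga, by date of appointment to the Order (later first): Harlow (21 Oct 2008) before Reyes and Varga (13 Apr 2001).
Among Reyes and Varga, alphabetically by surname: Reyes before Varga.
Order: Okonkwo, Kapoor, Amari, Haddad, Whitfield, Nakamura, Harlow, Reyes, Varga. So position 7.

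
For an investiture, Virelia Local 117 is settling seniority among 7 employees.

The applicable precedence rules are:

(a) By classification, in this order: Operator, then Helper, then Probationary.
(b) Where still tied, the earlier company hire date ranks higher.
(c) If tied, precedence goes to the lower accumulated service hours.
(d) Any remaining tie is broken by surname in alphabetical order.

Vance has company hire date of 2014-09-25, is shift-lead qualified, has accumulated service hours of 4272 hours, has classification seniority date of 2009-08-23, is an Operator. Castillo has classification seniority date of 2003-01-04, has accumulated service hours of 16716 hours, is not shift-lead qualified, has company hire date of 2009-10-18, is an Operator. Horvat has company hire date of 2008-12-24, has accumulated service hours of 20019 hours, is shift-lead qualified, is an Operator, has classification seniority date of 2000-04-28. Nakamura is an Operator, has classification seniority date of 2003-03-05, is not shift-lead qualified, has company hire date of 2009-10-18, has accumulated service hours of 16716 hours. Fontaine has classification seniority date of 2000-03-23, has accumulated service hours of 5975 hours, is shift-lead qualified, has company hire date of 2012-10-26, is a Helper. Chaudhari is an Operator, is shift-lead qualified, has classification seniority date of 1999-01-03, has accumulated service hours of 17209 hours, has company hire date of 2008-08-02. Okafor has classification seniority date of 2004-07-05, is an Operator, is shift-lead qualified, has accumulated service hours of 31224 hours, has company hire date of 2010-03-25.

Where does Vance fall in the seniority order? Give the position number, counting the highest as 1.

By classification: Chaudhari, Horvat, Castillo, Nakamura, Okafor and Vance (Operator); then Fontaine (Helper).
Among Chaudhari, Horvat, Castillo, Nakamura, Okafor and Vance, by company hire date (earlier first): Chaudhari (2008-08-02) before Horvat (2008-12-24) before Castillo and Nakamura (2009-10-18) before Okafor (2010-03-25) before Vance (2014-09-25).
Castillo and Nakamura both have accumulated service hours 16716 hours, so the next rule applies.
Among Castillo and Nakamura, alphabetically by surname: Castillo before Nakamura.
Order: Chaudhari, Horvat, Castillo, Nakamura, Okafor, Vance, Fontaine. So position 6.

6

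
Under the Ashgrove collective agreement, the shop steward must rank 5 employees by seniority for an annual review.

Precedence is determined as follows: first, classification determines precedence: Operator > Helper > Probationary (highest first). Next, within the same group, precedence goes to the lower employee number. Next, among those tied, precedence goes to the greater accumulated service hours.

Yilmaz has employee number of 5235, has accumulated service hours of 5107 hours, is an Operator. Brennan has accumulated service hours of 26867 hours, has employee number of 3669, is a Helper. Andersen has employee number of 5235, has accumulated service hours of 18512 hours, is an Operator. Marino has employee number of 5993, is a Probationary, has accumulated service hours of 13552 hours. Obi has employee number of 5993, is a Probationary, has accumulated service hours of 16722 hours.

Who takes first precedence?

Andersen

By classification: Andersen and Yilmaz (Operator); then Brennan (Helper); then Obi and Marino (Probationary).
Andersen and Yilmaz both have employee number 5235, so the next rule applies.
Among Andersen and Yilmaz, by accumulated service hours (higher first): Andersen (18512 hours) before Yilmaz (5107 hours).
Obi and Marino both have employee number 5993, so the next rule applies.
Among Obi and Marino, by accumulated service hours (higher first): Obi (16722 hours) before Marino (13552 hours).
Order: Andersen, Yilmaz, Brennan, Obi, Marino.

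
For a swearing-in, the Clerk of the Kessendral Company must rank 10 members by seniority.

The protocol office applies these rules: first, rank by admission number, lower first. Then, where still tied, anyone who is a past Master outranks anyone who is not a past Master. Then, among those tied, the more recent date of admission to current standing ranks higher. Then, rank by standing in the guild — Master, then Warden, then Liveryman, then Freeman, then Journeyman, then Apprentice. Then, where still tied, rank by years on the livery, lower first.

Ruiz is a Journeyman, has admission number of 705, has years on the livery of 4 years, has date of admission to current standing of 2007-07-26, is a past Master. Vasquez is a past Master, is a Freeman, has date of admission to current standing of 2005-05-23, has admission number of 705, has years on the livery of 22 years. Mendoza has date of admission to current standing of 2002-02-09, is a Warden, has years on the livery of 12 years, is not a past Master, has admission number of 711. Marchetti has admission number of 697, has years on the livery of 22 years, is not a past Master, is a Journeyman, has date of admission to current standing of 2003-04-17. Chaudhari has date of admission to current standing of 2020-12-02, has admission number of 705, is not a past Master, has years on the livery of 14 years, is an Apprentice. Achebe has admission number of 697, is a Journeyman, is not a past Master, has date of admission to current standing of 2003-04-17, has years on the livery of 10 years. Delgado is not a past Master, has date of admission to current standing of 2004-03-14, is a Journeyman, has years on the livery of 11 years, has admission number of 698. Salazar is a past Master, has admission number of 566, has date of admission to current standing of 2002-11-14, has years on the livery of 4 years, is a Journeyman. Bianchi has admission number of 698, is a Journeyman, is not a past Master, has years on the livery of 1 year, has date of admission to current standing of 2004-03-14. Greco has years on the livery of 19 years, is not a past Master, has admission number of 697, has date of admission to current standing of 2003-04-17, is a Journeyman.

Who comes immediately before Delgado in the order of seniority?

Bianchi

By admission number (lower first): Salazar (566); then Achebe, Greco and Marchetti (each 697); then Bianchi and Delgado (both 698); then Ruiz, Vasquez and Chaudhari (each 705); then Mendoza (711).
Achebe, Greco and Marchetti are each not a past Master, so the next rule applies.
Achebe, Greco and Marchetti all have date of admission to current standing 2003-04-17, so the next rule applies.
Achebe, Greco and Marchetti are each Journeyman, so the next rule applies.
Among Achebe, Greco and Marchetti, by years on the livery (lower first): Achebe (10 years) before Greco (19 years) before Marchetti (22 years).
Bianchi and Delgado are each not a past Master, so the next rule applies.
Bianchi and Delgado both have date of admission to current standing 2004-03-14, so the next rule applies.
Bianchi and Delgado are each Journeyman, so the next rule applies.
Among Bianchi and Delgado, by years on the livery (lower first): Bianchi (1 year) before Delgado (11 years).
Among Ruiz, Vasquez and Chaudhari, a past Master before not a past Master: Ruiz and Vasquez (a past Master) before Chaudhari (not a past Master).
Among Ruiz and Vasquez, by date of admission to current standing (later first): Ruiz (2007-07-26) before Vasquez (2005-05-23).
Order: Salazar, Achebe, Greco, Marchetti, Bianchi, Delgado, Ruiz, Vasquez, Chaudhari, Mendoza.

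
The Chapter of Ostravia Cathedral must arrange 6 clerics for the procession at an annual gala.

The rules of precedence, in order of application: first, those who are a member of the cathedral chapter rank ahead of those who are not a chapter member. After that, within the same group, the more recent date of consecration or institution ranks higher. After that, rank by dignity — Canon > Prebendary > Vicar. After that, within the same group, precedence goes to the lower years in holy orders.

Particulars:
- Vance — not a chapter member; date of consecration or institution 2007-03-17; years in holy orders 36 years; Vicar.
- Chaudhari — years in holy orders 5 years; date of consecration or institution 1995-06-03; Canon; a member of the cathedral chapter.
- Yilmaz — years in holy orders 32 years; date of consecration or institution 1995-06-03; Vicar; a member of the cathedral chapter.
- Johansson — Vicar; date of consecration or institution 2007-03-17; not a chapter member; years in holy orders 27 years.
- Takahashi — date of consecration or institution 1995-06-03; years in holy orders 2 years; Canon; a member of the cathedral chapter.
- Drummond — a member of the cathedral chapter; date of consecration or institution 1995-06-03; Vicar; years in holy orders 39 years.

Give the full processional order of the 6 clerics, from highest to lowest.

Takahashi, Chaudhari, Yilmaz, Drummond, Johansson, Vance

By the first rule: Takahashi, Chaudhari, Yilmaz and Drummond (each a member of the cathedral chapter); then Johansson and Vance (both not a chapter member).
Takahashi, Chaudhari, Yilmaz and Drummond all have date of consecration or institution 1995-06-03, so the next rule applies.
Among Takahashi, Chaudhari, Yilmaz and Drummond, by dignity: Takahashi and Chaudhari (Canon) before Yilmaz and Drummond (Vicar).
Among Takahashi and Chaudhari, by years in holy orders (lower first): Takahashi (2 years) before Chaudhari (5 years).
Among Yilmaz and Drummond, by years in holy orders (lower first): Yilmaz (32 years) before Drummond (39 years).
Johansson and Vance both have date of consecration or institution 2007-03-17, so the next rule applies.
Johansson and Vance are each Vicar, so the next rule applies.
Among Johansson and Vance, by years in holy orders (lower first): Johansson (27 years) before Vance (36 years).
Full order: Takahashi, Chaudhari, Yilmaz, Drummond, Johansson, Vance.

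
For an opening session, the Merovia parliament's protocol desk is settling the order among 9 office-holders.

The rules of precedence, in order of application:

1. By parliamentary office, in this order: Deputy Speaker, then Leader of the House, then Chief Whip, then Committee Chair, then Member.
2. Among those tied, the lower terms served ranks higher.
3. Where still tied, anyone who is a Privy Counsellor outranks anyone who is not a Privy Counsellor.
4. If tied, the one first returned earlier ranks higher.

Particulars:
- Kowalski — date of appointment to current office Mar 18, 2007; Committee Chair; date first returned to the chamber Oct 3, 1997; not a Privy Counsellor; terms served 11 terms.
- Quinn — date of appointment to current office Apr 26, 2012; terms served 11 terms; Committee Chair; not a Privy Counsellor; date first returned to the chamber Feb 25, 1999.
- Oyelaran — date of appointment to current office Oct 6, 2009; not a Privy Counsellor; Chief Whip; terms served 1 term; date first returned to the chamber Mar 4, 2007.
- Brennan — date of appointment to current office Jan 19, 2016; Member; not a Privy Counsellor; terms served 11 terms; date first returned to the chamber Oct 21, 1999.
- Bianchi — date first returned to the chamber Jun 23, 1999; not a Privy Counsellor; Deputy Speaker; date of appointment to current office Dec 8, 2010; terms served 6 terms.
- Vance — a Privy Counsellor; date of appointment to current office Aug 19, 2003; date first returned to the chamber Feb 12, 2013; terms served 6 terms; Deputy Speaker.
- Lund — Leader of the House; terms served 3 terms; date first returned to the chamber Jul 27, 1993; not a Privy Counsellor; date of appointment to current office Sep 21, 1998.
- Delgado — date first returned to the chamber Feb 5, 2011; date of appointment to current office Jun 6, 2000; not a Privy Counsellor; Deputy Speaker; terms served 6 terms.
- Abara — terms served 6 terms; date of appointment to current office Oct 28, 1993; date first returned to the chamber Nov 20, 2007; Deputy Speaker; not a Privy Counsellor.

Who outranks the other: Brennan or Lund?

Lund

By parliamentary office: Vance, Bianchi, Abara and Delgado (Deputy Speaker); then Lund (Leader of the House); then Oyelaran (Chief Whip); then Kowalski and Quinn (Committee Chair); then Brennan (Member).
Vance, Bianchi, Abara and Delgado all have terms served 6 terms, so the next rule applies.
Among Vance, Bianchi, Abara and Delgado, a Privy Counsellor before not a Privy Counsellor: Vance (a Privy Counsellor) before Bianchi, Abara and Delgado (not a Privy Counsellor).
Among Bianchi, Abara and Delgado, by date first returned to the chamber (earlier first): Bianchi (Jun 23, 1999) before Abara (Nov 20, 2007) before Delgado (Feb 5, 2011).
Kowalski and Quinn both have terms served 11 terms, so the next rule applies.
Kowalski and Quinn are each not a Privy Counsellor, so the next rule applies.
Among Kowalski and Quinn, by date first returned to the chamber (earlier first): Kowalski (Oct 3, 1997) before Quinn (Feb 25, 1999).
So Lund takes precedence.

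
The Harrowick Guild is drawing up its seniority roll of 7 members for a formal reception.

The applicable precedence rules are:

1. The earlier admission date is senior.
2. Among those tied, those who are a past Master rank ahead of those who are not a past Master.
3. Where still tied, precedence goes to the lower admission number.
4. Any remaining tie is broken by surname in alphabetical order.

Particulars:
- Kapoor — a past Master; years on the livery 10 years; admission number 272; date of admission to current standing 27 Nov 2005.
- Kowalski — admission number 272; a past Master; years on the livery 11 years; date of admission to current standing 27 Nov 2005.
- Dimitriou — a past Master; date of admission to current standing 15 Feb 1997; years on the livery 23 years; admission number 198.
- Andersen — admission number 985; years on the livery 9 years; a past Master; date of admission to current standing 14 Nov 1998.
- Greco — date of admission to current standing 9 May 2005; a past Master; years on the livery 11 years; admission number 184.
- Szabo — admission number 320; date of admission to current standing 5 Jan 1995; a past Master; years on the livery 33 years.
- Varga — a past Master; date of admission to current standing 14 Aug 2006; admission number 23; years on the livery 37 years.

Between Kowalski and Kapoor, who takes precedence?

By date of admission to current standing (earlier first): Szabo (5 Jan 1995); then Dimitriou (15 Feb 1997); then Andersen (14 Nov 1998); then Greco (9 May 2005); then Kapoor and Kowalski (both 27 Nov 2005); then Varga (14 Aug 2006).
Kapoor and Kowalski are each a past Master, so the next rule applies.
Kapoor and Kowalski both have admission number 272, so the next rule applies.
Among Kapoor and Kowalski, alphabetically by surname: Kapoor before Kowalski.
So Kapoor takes precedence.

Kapoor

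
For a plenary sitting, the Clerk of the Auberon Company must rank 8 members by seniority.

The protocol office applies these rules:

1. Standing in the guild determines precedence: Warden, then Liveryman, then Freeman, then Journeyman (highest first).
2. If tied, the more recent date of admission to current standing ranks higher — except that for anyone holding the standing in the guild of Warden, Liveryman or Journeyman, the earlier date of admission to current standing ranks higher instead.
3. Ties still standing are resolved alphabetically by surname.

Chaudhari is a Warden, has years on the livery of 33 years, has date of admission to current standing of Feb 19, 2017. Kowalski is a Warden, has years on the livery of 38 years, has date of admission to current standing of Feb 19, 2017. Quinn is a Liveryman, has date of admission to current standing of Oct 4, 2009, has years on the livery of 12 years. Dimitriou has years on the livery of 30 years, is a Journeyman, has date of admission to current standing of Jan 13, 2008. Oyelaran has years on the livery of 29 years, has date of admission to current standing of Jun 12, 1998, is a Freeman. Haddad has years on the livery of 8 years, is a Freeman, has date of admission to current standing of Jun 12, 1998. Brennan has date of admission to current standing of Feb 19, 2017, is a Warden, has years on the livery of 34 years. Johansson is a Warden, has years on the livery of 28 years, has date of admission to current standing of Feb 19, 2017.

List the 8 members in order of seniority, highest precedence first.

Brennan, Chaudhari, Johansson, Kowalski, Quinn, Haddad, Oyelaran, Dimitriou

By standing in the guild: Brennan, Chaudhari, Johansson and Kowalski (Warden); then Quinn (Liveryman); then Haddad and Oyelaran (Freeman); then Dimitriou (Journeyman).
Brennan, Chaudhari, Johansson and Kowalski all have date of admission to current standing Feb 19, 2017, so the next rule applies.
Among Brennan, Chaudhari, Johansson and Kowalski, alphabetically by surname: Brennan before Chaudhari before Johansson before Kowalski.
Haddad and Oyelaran both have date of admission to current standing Jun 12, 1998, so the next rule applies.
Among Haddad and Oyelaran, alphabetically by surname: Haddad before Oyelaran.
Full order: Brennan, Chaudhari, Johansson, Kowalski, Quinn, Haddad, Oyelaran, Dimitriou.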